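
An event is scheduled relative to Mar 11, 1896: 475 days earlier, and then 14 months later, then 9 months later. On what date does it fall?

Counting back 475 days from March 11, 1896:
Going back 11 days from March 11, 1896 reaches the end of the previous month; 475 − 11 = 464 left.
February 1896 has 29 days (1896 is a leap year): 464 − 29 = 435 left.
January 1896 has 31 days: 435 − 31 = 404 left.
December 1895 has 31 days: 404 − 31 = 373 left.
November 1895 has 30 days: 373 − 30 = 343 left.
October 1895 has 31 days: 343 − 31 = 312 left.
September 1895 has 30 days: 312 − 30 = 282 left.
August 1895 has 31 days: 282 − 31 = 251 left.
July 1895 has 31 days: 251 − 31 = 220 left.
June 1895 has 30 days: 220 − 30 = 190 left.
May 1895 has 31 days: 190 − 31 = 159 left.
April 1895 has 30 days: 159 − 30 = 129 left.
March 1895 has 31 days: 129 − 31 = 98 left.
February 1895 has 28 days (1895 is not a leap year): 98 − 28 = 70 left.
January 1895 has 31 days: 70 − 31 = 39 left.
December 1894 has 31 days: 39 − 31 = 8 left.
November 1894 has 30 days; 30 − 8 = 22 → November 22, 1894.
Advancing 14 months from November 22, 1894:
month 11 + 14 = 25, which is month 1 of year 1896 → January 1896.
Day 22 is valid in January, giving January 22, 1896.
Advancing 9 months from January 22, 1896:
month 1 + 9 = 10 → October 1896.
Day 22 is valid in October, giving October 22, 1896.

October 22, 1896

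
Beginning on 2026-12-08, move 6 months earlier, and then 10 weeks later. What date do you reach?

August 17, 2026

Subtracting 6 months from December 8, 2026:
month 12 − 6 = 6 → June 2026.
Day 8 is valid in June, giving June 8, 2026.
Adding 10 weeks (= 70 days) from June 8, 2026:
June has 30 days, so 30 − 8 = 22 days remain after June 8, 2026; 70 − 22 = 48 left.
July 2026 has 31 days: 48 − 31 = 17 left.
17 days into August 2026 → August 17, 2026.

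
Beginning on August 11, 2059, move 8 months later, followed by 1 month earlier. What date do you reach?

Counting forward 8 months from August 11, 2059:
month 8 + 8 = 16, which is month 4 of year 2060 → April 2060.
Day 11 is valid in April, giving April 11, 2060.
Going back 1 month from April 11, 2060:
month 4 − 1 = 3 → March 2060.
Day 11 is valid in March, giving March 11, 2060.

March 11, 2060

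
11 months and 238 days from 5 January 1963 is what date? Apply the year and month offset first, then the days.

July 30, 1964

Counting forward 11 months and 238 days from January 5, 1963: first the month/year part, then the days.
month 1 + 11 = 12 → December 1963.
Day 5 is valid in December, giving December 5, 1963.
Now add 238 days from December 5, 1963.
December has 31 days, so 31 − 5 = 26 days remain after December 5, 1963; 238 − 26 = 212 left.
January 1964 has 31 days: 212 − 31 = 181 left.
February 1964 has 29 days (1964 is a leap year): 181 − 29 = 152 left.
March 1964 has 31 days: 152 − 31 = 121 left.
April 1964 has 30 days: 121 − 30 = 91 left.
May 1964 has 31 days: 91 − 31 = 60 left.
June 1964 has 30 days: 60 − 30 = 30 left.
30 days into July 1964 → July 30, 1964.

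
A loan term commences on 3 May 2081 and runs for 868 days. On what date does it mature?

Advancing 868 days from May 3, 2081.
May has 31 days, so 31 − 3 = 28 days remain after May 3, 2081; 868 − 28 = 840 left.
June 2081 has 30 days: 840 − 30 = 810 left.
July 2081 has 31 days: 810 − 31 = 779 left.
August 2081 has 31 days: 779 − 31 = 748 left.
September 2081 has 30 days: 748 − 30 = 718 left.
October 2081 has 31 days: 718 − 31 = 687 left.
November 2081 has 30 days: 687 − 30 = 657 left.
December 2081 has 31 days: 657 − 31 = 626 left.
January 2082 has 31 days: 626 − 31 = 595 left.
February 2082 has 28 days (2082 is not a leap year): 595 − 28 = 567 left.
March 2082 has 31 days: 567 − 31 = 536 left.
April 2082 has 30 days: 536 − 30 = 506 left.
May 2082 has 31 days: 506 − 31 = 475 left.
June 2082 has 30 days: 475 − 30 = 445 left.
July 2082 has 31 days: 445 − 31 = 414 left.
August 2082 has 31 days: 414 − 31 = 383 left.
September 2082 has 30 days: 383 − 30 = 353 left.
October 2082 has 31 days: 353 − 31 = 322 left.
November 2082 has 30 days: 322 − 30 = 292 left.
December 2082 has 31 days: 292 − 31 = 261 left.
January 2083 has 31 days: 261 − 31 = 230 left.
February 2083 has 28 days (2083 is not a leap year): 230 − 28 = 202 left.
March 2083 has 31 days: 202 − 31 = 171 left.
April 2083 has 30 days: 171 − 30 = 141 left.
May 2083 has 31 days: 141 − 31 = 110 left.
June 2083 has 30 days: 110 − 30 = 80 left.
July 2083 has 31 days: 80 − 31 = 49 left.
August 2083 has 31 days: 49 − 31 = 18 left.
18 days into September 2083 → September 18, 2083.

September 18, 2083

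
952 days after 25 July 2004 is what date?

March 4, 2007

Advancing 952 days from July 25, 2004.
July has 31 days, so 31 − 25 = 6 days remain after July 25, 2004; 952 − 6 = 946 left.
August 2004 has 31 days: 946 − 31 = 915 left.
September 2004 has 30 days: 915 − 30 = 885 left.
October 2004 has 31 days: 885 − 31 = 854 left.
November 2004 has 30 days: 854 − 30 = 824 left.
December 2004 has 31 days: 824 − 31 = 793 left.
January 2005 has 31 days: 793 − 31 = 762 left.
February 2005 has 28 days (2005 is not a leap year): 762 − 28 = 734 left.
March 2005 has 31 days: 734 − 31 = 703 left.
April 2005 has 30 days: 703 − 30 = 673 left.
May 2005 has 31 days: 673 − 31 = 642 left.
June 2005 has 30 days: 642 − 30 = 612 left.
July 2005 has 31 days: 612 − 31 = 581 left.
August 2005 has 31 days: 581 − 31 = 550 left.
September 2005 has 30 days: 550 − 30 = 520 left.
October 2005 has 31 days: 520 − 31 = 489 left.
November 2005 has 30 days: 489 − 30 = 459 left.
December 2005 has 31 days: 459 − 31 = 428 left.
January 2006 has 31 days: 428 − 31 = 397 left.
February 2006 has 28 days (2006 is not a leap year): 397 − 28 = 369 left.
March 2006 has 31 days: 369 − 31 = 338 left.
April 2006 has 30 days: 338 − 30 = 308 left.
May 2006 has 31 days: 308 − 31 = 277 left.
June 2006 has 30 days: 277 − 30 = 247 left.
July 2006 has 31 days: 247 − 31 = 216 left.
August 2006 has 31 days: 216 − 31 = 185 left.
September 2006 has 30 days: 185 − 30 = 155 left.
October 2006 has 31 days: 155 − 31 = 124 left.
November 2006 has 30 days: 124 − 30 = 94 left.
December 2006 has 31 days: 94 − 31 = 63 left.
January 2007 has 31 days: 63 − 31 = 32 left.
February 2007 has 28 days (2007 is not a leap year): 32 − 28 = 4 left.
4 days into March 2007 → March 4, 2007.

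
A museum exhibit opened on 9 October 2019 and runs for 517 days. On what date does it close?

March 9, 2021

Counting forward 517 days from October 9, 2019.
October has 31 days, so 31 − 9 = 22 days remain after October 9, 2019; 517 − 22 = 495 left.
November 2019 has 30 days: 495 − 30 = 465 left.
December 2019 has 31 days: 465 − 31 = 434 left.
January 2020 has 31 days: 434 − 31 = 403 left.
February 2020 has 29 days (2020 is a leap year): 403 − 29 = 374 left.
March 2020 has 31 days: 374 − 31 = 343 left.
April 2020 has 30 days: 343 − 30 = 313 left.
May 2020 has 31 days: 313 − 31 = 282 left.
June 2020 has 30 days: 282 − 30 = 252 left.
July 2020 has 31 days: 252 − 31 = 221 left.
August 2020 has 31 days: 221 − 31 = 190 left.
September 2020 has 30 days: 190 − 30 = 160 left.
October 2020 has 31 days: 160 − 31 = 129 left.
November 2020 has 30 days: 129 − 30 = 99 left.
December 2020 has 31 days: 99 − 31 = 68 left.
January 2021 has 31 days: 68 − 31 = 37 left.
February 2021 has 28 days (2021 is not a leap year): 37 − 28 = 9 left.
9 days into March 2021 → March 9, 2021.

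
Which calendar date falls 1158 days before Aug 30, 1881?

Counting back 1158 days from August 30, 1881.
Going back 30 days from August 30, 1881 reaches the end of the previous month; 1158 − 30 = 1128 left.
July 1881 has 31 days: 1128 − 31 = 1097 left.
June 1881 has 30 days: 1097 − 30 = 1067 left.
May 1881 has 31 days: 1067 − 31 = 1036 left.
April 1881 has 30 days: 1036 − 30 = 1006 left.
March 1881 has 31 days: 1006 − 31 = 975 left.
February 1881 has 28 days (1881 is not a leap year): 975 − 28 = 947 left.
January 1881 has 31 days: 947 − 31 = 916 left.
December 1880 has 31 days: 916 − 31 = 885 left.
November 1880 has 30 days: 885 − 30 = 855 left.
October 1880 has 31 days: 855 − 31 = 824 left.
September 1880 has 30 days: 824 − 30 = 794 left.
August 1880 has 31 days: 794 − 31 = 763 left.
July 1880 has 31 days: 763 − 31 = 732 left.
June 1880 has 30 days: 732 − 30 = 702 left.
May 1880 has 31 days: 702 − 31 = 671 left.
April 1880 has 30 days: 671 − 30 = 641 left.
March 1880 has 31 days: 641 − 31 = 610 left.
February 1880 has 29 days (1880 is a leap year): 610 − 29 = 581 left.
January 1880 has 31 days: 581 − 31 = 550 left.
December 1879 has 31 days: 550 − 31 = 519 left.
November 1879 has 30 days: 519 − 30 = 489 left.
October 1879 has 31 days: 489 − 31 = 458 left.
September 1879 has 30 days: 458 − 30 = 428 left.
August 1879 has 31 days: 428 − 31 = 397 left.
July 1879 has 31 days: 397 − 31 = 366 left.
June 1879 has 30 days: 366 − 30 = 336 left.
May 1879 has 31 days: 336 − 31 = 305 left.
April 1879 has 30 days: 305 − 30 = 275 left.
March 1879 has 31 days: 275 − 31 = 244 left.
February 1879 has 28 days (1879 is not a leap year): 244 − 28 = 216 left.
January 1879 has 31 days: 216 − 31 = 185 left.
December 1878 has 31 days: 185 − 31 = 154 left.
November 1878 has 30 days: 154 − 30 = 124 left.
October 1878 has 31 days: 124 − 31 = 93 left.
September 1878 has 30 days: 93 − 30 = 63 left.
August 1878 has 31 days: 63 − 31 = 32 left.
July 1878 has 31 days: 32 − 31 = 1 left.
June 1878 has 30 days; 30 − 1 = 29 → June 29, 1878.

June 29, 1878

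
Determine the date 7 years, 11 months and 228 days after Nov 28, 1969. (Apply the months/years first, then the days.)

Adding 7 years, 11 months and 228 days from November 28, 1969: first the month/year part, then the days.
+7 years → 1976; month 11 + 11 = 22, which is month 10 of year 1977 → October 1977.
Day 28 is valid in October, giving October 28, 1977.
Now add 228 days from October 28, 1977.
October has 31 days, so 31 − 28 = 3 days remain after October 28, 1977; 228 − 3 = 225 left.
November 1977 has 30 days: 225 − 30 = 195 left.
December 1977 has 31 days: 195 − 31 = 164 left.
January 1978 has 31 days: 164 − 31 = 133 left.
February 1978 has 28 days (1978 is not a leap year): 133 − 28 = 105 left.
March 1978 has 31 days: 105 − 31 = 74 left.
April 1978 has 30 days: 74 − 30 = 44 left.
May 1978 has 31 days: 44 − 31 = 13 left.
13 days into June 1978 → June 13, 1978.

June 13, 1978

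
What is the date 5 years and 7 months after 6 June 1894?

Adding 5 years and 7 months from June 6, 1894.
+5 years → 1899; month 6 + 7 = 13, which is month 1 of year 1900 → January 1900.
Day 6 is valid in January, giving January 6, 1900.

January 6, 1900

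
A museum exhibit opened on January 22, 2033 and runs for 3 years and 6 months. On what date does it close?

July 22, 2036

Advancing 3 years and 6 months from January 22, 2033.
+3 years → 2036; month 1 + 6 = 7 → July 2036.
Day 22 is valid in July, giving July 22, 2036.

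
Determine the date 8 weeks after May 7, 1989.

July 2, 1989

Advancing 8 weeks = 56 days from May 7, 1989.
May has 31 days, so 31 − 7 = 24 days remain after May 7, 1989; 56 − 24 = 32 left.
June 1989 has 30 days: 32 − 30 = 2 left.
2 days into July 1989 → July 2, 1989.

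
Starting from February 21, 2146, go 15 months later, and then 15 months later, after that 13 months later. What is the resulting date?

September 21, 2149

Counting forward 15 months from February 21, 2146:
month 2 + 15 = 17, which is month 5 of year 2147 → May 2147.
Day 21 is valid in May, giving May 21, 2147.
Adding 15 months from May 21, 2147:
month 5 + 15 = 20, which is month 8 of year 2148 → August 2148.
Day 21 is valid in August, giving August 21, 2148.
Advancing 13 months from August 21, 2148:
month 8 + 13 = 21, which is month 9 of year 2149 → September 2149.
Day 21 is valid in September, giving September 21, 2149.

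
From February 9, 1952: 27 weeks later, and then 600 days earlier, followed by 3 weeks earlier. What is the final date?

December 4, 1950

Counting forward 27 weeks (= 189 days) from February 9, 1952:
February has 29 days, so 29 − 9 = 20 days remain after February 9, 1952; 189 − 20 = 169 left.
March 1952 has 31 days: 169 − 31 = 138 left.
April 1952 has 30 days: 138 − 30 = 108 left.
May 1952 has 31 days: 108 − 31 = 77 left.
June 1952 has 30 days: 77 − 30 = 47 left.
July 1952 has 31 days: 47 − 31 = 16 left.
16 days into August 1952 → August 16, 1952.
Going back 600 days from August 16, 1952:
Going back 16 days from August 16, 1952 reaches the end of the previous month; 600 − 16 = 584 left.
July 1952 has 31 days: 584 − 31 = 553 left.
June 1952 has 30 days: 553 − 30 = 523 left.
May 1952 has 31 days: 523 − 31 = 492 left.
April 1952 has 30 days: 492 − 30 = 462 left.
March 1952 has 31 days: 462 − 31 = 431 left.
February 1952 has 29 days (1952 is a leap year): 431 − 29 = 402 left.
January 1952 has 31 days: 402 − 31 = 371 left.
December 1951 has 31 days: 371 − 31 = 340 left.
November 1951 has 30 days: 340 − 30 = 310 left.
October 1951 has 31 days: 310 − 31 = 279 left.
September 1951 has 30 days: 279 − 30 = 249 left.
August 1951 has 31 days: 249 − 31 = 218 left.
July 1951 has 31 days: 218 − 31 = 187 left.
June 1951 has 30 days: 187 − 30 = 157 left.
May 1951 has 31 days: 157 − 31 = 126 left.
April 1951 has 30 days: 126 − 30 = 96 left.
March 1951 has 31 days: 96 − 31 = 65 left.
February 1951 has 28 days (1951 is not a leap year): 65 − 28 = 37 left.
January 1951 has 31 days: 37 − 31 = 6 left.
December 1950 has 31 days; 31 − 6 = 25 → December 25, 1950.
Subtracting 3 weeks (= 21 days) from December 25, 1950:
25 − 21 = 4, still in December 1950.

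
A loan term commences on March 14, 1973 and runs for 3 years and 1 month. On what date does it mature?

April 14, 1976

Counting forward 3 years and 1 month from March 14, 1973.
+3 years → 1976; month 3 + 1 = 4 → April 1976.
Day 14 is valid in April, giving April 14, 1976.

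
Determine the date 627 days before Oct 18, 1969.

January 30, 1968

Counting back 627 days from October 18, 1969.
Going back 18 days from October 18, 1969 reaches the end of the previous month; 627 − 18 = 609 left.
September 1969 has 30 days: 609 − 30 = 579 left.
August 1969 has 31 days: 579 − 31 = 548 left.
July 1969 has 31 days: 548 − 31 = 517 left.
June 1969 has 30 days: 517 − 30 = 487 left.
May 1969 has 31 days: 487 − 31 = 456 left.
April 1969 has 30 days: 456 − 30 = 426 left.
March 1969 has 31 days: 426 − 31 = 395 left.
February 1969 has 28 days (1969 is not a leap year): 395 − 28 = 367 left.
January 1969 has 31 days: 367 − 31 = 336 left.
December 1968 has 31 days: 336 − 31 = 305 left.
November 1968 has 30 days: 305 − 30 = 275 left.
October 1968 has 31 days: 275 − 31 = 244 left.
September 1968 has 30 days: 244 − 30 = 214 left.
August 1968 has 31 days: 214 − 31 = 183 left.
July 1968 has 31 days: 183 − 31 = 152 left.
June 1968 has 30 days: 152 − 30 = 122 left.
May 1968 has 31 days: 122 − 31 = 91 left.
April 1968 has 30 days: 91 − 30 = 61 left.
March 1968 has 31 days: 61 − 31 = 30 left.
February 1968 has 29 days (1968 is a leap year): 30 − 29 = 1 left.
January 1968 has 31 days; 31 − 1 = 30 → January 30, 1968.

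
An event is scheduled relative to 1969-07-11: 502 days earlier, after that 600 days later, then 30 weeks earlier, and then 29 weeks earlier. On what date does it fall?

Subtracting 502 days from July 11, 1969:
Going back 11 days from July 11, 1969 reaches the end of the previous month; 502 − 11 = 491 left.
June 1969 has 30 days: 491 − 30 = 461 left.
May 1969 has 31 days: 461 − 31 = 430 left.
April 1969 has 30 days: 430 − 30 = 400 left.
March 1969 has 31 days: 400 − 31 = 369 left.
February 1969 has 28 days (1969 is not a leap year): 369 − 28 = 341 left.
January 1969 has 31 days: 341 − 31 = 310 left.
December 1968 has 31 days: 310 − 31 = 279 left.
November 1968 has 30 days: 279 − 30 = 249 left.
October 1968 has 31 days: 249 − 31 = 218 left.
September 1968 has 30 days: 218 − 30 = 188 left.
August 1968 has 31 days: 188 − 31 = 157 left.
July 1968 has 31 days: 157 − 31 = 126 left.
June 1968 has 30 days: 126 − 30 = 96 left.
May 1968 has 31 days: 96 − 31 = 65 left.
April 1968 has 30 days: 65 − 30 = 35 left.
March 1968 has 31 days: 35 − 31 = 4 left.
February 1968 has 29 days; 29 − 4 = 25 → February 25, 1968.
Advancing 600 days from February 25, 1968:
February has 29 days, so 29 − 25 = 4 days remain after February 25, 1968; 600 − 4 = 596 left.
March 1968 has 31 days: 596 − 31 = 565 left.
April 1968 has 30 days: 565 − 30 = 535 left.
May 1968 has 31 days: 535 − 31 = 504 left.
June 1968 has 30 days: 504 − 30 = 474 left.
July 1968 has 31 days: 474 − 31 = 443 left.
August 1968 has 31 days: 443 − 31 = 412 left.
September 1968 has 30 days: 412 − 30 = 382 left.
October 1968 has 31 days: 382 − 31 = 351 left.
November 1968 has 30 days: 351 − 30 = 321 left.
December 1968 has 31 days: 321 − 31 = 290 left.
January 1969 has 31 days: 290 − 31 = 259 left.
February 1969 has 28 days (1969 is not a leap year): 259 − 28 = 231 left.
March 1969 has 31 days: 231 − 31 = 200 left.
April 1969 has 30 days: 200 − 30 = 170 left.
May 1969 has 31 days: 170 − 31 = 139 left.
June 1969 has 30 days: 139 − 30 = 109 left.
July 1969 has 31 days: 109 − 31 = 78 left.
August 1969 has 31 days: 78 − 31 = 47 left.
September 1969 has 30 days: 47 − 30 = 17 left.
17 days into October 1969 → October 17, 1969.
Subtracting 30 weeks (= 210 days) from October 17, 1969:
Going back 17 days from October 17, 1969 reaches the end of the previous month; 210 − 17 = 193 left.
September 1969 has 30 days: 193 − 30 = 163 left.
August 1969 has 31 days: 163 − 31 = 132 left.
July 1969 has 31 days: 132 − 31 = 101 left.
June 1969 has 30 days: 101 − 30 = 71 left.
May 1969 has 31 days: 71 − 31 = 40 left.
April 1969 has 30 days: 40 − 30 = 10 left.
March 1969 has 31 days; 31 − 10 = 21 → March 21, 1969.
Going back 29 weeks (= 203 days) from March 21, 1969:
Going back 21 days from March 21, 1969 reaches the end of the previous month; 203 − 21 = 182 left.
February 1969 has 28 days (1969 is not a leap year): 182 − 28 = 154 left.
January 1969 has 31 days: 154 − 31 = 123 left.
December 1968 has 31 days: 123 − 31 = 92 left.
November 1968 has 30 days: 92 − 30 = 62 left.
October 1968 has 31 days: 62 − 31 = 31 left.
September 1968 has 30 days: 31 − 30 = 1 left.
August 1968 has 31 days; 31 − 1 = 30 → August 30, 1968.

August 30, 1968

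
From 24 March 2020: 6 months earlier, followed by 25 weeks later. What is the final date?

March 17, 2020

Going back 6 months from March 24, 2020:
month 3 − 6 = -3, which is month 9 of year 2019 → September 2019.
Day 24 is valid in September, giving September 24, 2019.
Counting forward 25 weeks (= 175 days) from September 24, 2019:
September has 30 days, so 30 − 24 = 6 days remain after September 24, 2019; 175 − 6 = 169 left.
October 2019 has 31 days: 169 − 31 = 138 left.
November 2019 has 30 days: 138 − 30 = 108 left.
December 2019 has 31 days: 108 − 31 = 77 left.
January 2020 has 31 days: 77 − 31 = 46 left.
February 2020 has 29 days (2020 is a leap year): 46 − 29 = 17 left.
17 days into March 2020 → March 17, 2020.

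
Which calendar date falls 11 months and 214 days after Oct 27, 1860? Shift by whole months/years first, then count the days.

April 29, 1862

Adding 11 months and 214 days from October 27, 1860: first the month/year part, then the days.
month 10 + 11 = 21, which is month 9 of year 1861 → September 1861.
Day 27 is valid in September, giving September 27, 1861.
Now add 214 days from September 27, 1861.
September has 30 days, so 30 − 27 = 3 days remain after September 27, 1861; 214 − 3 = 211 left.
October 1861 has 31 days: 211 − 31 = 180 left.
November 1861 has 30 days: 180 − 30 = 150 left.
December 1861 has 31 days: 150 − 31 = 119 left.
January 1862 has 31 days: 119 − 31 = 88 left.
February 1862 has 28 days (1862 is not a leap year): 88 − 28 = 60 left.
March 1862 has 31 days: 60 − 31 = 29 left.
29 days into April 1862 → April 29, 1862.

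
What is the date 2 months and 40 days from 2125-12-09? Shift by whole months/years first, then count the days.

Counting forward 2 months and 40 days from December 9, 2125: first the month/year part, then the days.
month 12 + 2 = 14, which is month 2 of year 2126 → February 2126.
Day 9 is valid in February, giving February 9, 2126.
Now add 40 days from February 9, 2126.
February has 28 days, so 28 − 9 = 19 days remain after February 9, 2126; 40 − 19 = 21 left.
21 days into March 2126 → March 21, 2126.

March 21, 2126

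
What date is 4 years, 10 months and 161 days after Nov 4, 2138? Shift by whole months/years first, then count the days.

Adding 4 years, 10 months and 161 days from November 4, 2138: first the month/year part, then the days.
+4 years → 2142; month 11 + 10 = 21, which is month 9 of year 2143 → September 2143.
Day 4 is valid in September, giving September 4, 2143.
Now add 161 days from September 4, 2143.
September has 30 days, so 30 − 4 = 26 days remain after September 4, 2143; 161 − 26 = 135 left.
October 2143 has 31 days: 135 − 31 = 104 left.
November 2143 has 30 days: 104 − 30 = 74 left.
December 2143 has 31 days: 74 − 31 = 43 left.
January 2144 has 31 days: 43 − 31 = 12 left.
12 days into February 2144 → February 12, 2144.

February 12, 2144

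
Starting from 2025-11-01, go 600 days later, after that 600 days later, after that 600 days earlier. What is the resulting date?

Advancing 600 days from November 1, 2025:
November has 30 days, so 30 − 1 = 29 days remain after November 1, 2025; 600 − 29 = 571 left.
December 2025 has 31 days: 571 − 31 = 540 left.
January 2026 has 31 days: 540 − 31 = 509 left.
February 2026 has 28 days (2026 is not a leap year): 509 − 28 = 481 left.
March 2026 has 31 days: 481 − 31 = 450 left.
April 2026 has 30 days: 450 − 30 = 420 left.
May 2026 has 31 days: 420 − 31 = 389 left.
June 2026 has 30 days: 389 − 30 = 359 left.
July 2026 has 31 days: 359 − 31 = 328 left.
August 2026 has 31 days: 328 − 31 = 297 left.
September 2026 has 30 days: 297 − 30 = 267 left.
October 2026 has 31 days: 267 − 31 = 236 left.
November 2026 has 30 days: 236 − 30 = 206 left.
December 2026 has 31 days: 206 − 31 = 175 left.
January 2027 has 31 days: 175 − 31 = 144 left.
February 2027 has 28 days (2027 is not a leap year): 144 − 28 = 116 left.
March 2027 has 31 days: 116 − 31 = 85 left.
April 2027 has 30 days: 85 − 30 = 55 left.
May 2027 has 31 days: 55 − 31 = 24 left.
24 days into June 2027 → June 24, 2027.
Adding 600 days from June 24, 2027:
June has 30 days, so 30 − 24 = 6 days remain after June 24, 2027; 600 − 6 = 594 left.
July 2027 has 31 days: 594 − 31 = 563 left.
August 2027 has 31 days: 563 − 31 = 532 left.
September 2027 has 30 days: 532 − 30 = 502 left.
October 2027 has 31 days: 502 − 31 = 471 left.
November 2027 has 30 days: 471 − 30 = 441 left.
December 2027 has 31 days: 441 − 31 = 410 left.
January 2028 has 31 days: 410 − 31 = 379 left.
February 2028 has 29 days (2028 is a leap year): 379 − 29 = 350 left.
March 2028 has 31 days: 350 − 31 = 319 left.
April 2028 has 30 days: 319 − 30 = 289 left.
May 2028 has 31 days: 289 − 31 = 258 left.
June 2028 has 30 days: 258 − 30 = 228 left.
July 2028 has 31 days: 228 − 31 = 197 left.
August 2028 has 31 days: 197 − 31 = 166 left.
September 2028 has 30 days: 166 − 30 = 136 left.
October 2028 has 31 days: 136 − 31 = 105 left.
November 2028 has 30 days: 105 − 30 = 75 left.
December 2028 has 31 days: 75 − 31 = 44 left.
January 2029 has 31 days: 44 − 31 = 13 left.
13 days into February 2029 → February 13, 2029.
Counting back 600 days from February 13, 2029:
Going back 13 days from February 13, 2029 reaches the end of the previous month; 600 − 13 = 587 left.
January 2029 has 31 days: 587 − 31 = 556 left.
December 2028 has 31 days: 556 − 31 = 525 left.
November 2028 has 30 days: 525 − 30 = 495 left.
October 2028 has 31 days: 495 − 31 = 464 left.
September 2028 has 30 days: 464 − 30 = 434 left.
August 2028 has 31 days: 434 − 31 = 403 left.
July 2028 has 31 days: 403 − 31 = 372 left.
June 2028 has 30 days: 372 − 30 = 342 left.
May 2028 has 31 days: 342 − 31 = 311 left.
April 2028 has 30 days: 311 − 30 = 281 left.
March 2028 has 31 days: 281 − 31 = 250 left.
February 2028 has 29 days (2028 is a leap year): 250 − 29 = 221 left.
January 2028 has 31 days: 221 − 31 = 190 left.
December 2027 has 31 days: 190 − 31 = 159 left.
November 2027 has 30 days: 159 − 30 = 129 left.
October 2027 has 31 days: 129 − 31 = 98 left.
September 2027 has 30 days: 98 − 30 = 68 left.
August 2027 has 31 days: 68 − 31 = 37 left.
July 2027 has 31 days: 37 − 31 = 6 left.
June 2027 has 30 days; 30 − 6 = 24 → June 24, 2027.

June 24, 2027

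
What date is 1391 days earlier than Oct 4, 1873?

December 13, 1869

Going back 1391 days from October 4, 1873.
Going back 4 days from October 4, 1873 reaches the end of the previous month; 1391 − 4 = 1387 left.
September 1873 has 30 days: 1387 − 30 = 1357 left.
August 1873 has 31 days: 1357 − 31 = 1326 left.
July 1873 has 31 days: 1326 − 31 = 1295 left.
June 1873 has 30 days: 1295 − 30 = 1265 left.
May 1873 has 31 days: 1265 − 31 = 1234 left.
April 1873 has 30 days: 1234 − 30 = 1204 left.
March 1873 has 31 days: 1204 − 31 = 1173 left.
February 1873 has 28 days (1873 is not a leap year): 1173 − 28 = 1145 left.
January 1873 has 31 days: 1145 − 31 = 1114 left.
December 1872 has 31 days: 1114 − 31 = 1083 left.
November 1872 has 30 days: 1083 − 30 = 1053 left.
October 1872 has 31 days: 1053 − 31 = 1022 left.
September 1872 has 30 days: 1022 − 30 = 992 left.
August 1872 has 31 days: 992 − 31 = 961 left.
July 1872 has 31 days: 961 − 31 = 930 left.
June 1872 has 30 days: 930 − 30 = 900 left.
May 1872 has 31 days: 900 − 31 = 869 left.
April 1872 has 30 days: 869 − 30 = 839 left.
March 1872 has 31 days: 839 − 31 = 808 left.
February 1872 has 29 days (1872 is a leap year): 808 − 29 = 779 left.
January 1872 has 31 days: 779 − 31 = 748 left.
December 1871 has 31 days: 748 − 31 = 717 left.
November 1871 has 30 days: 717 − 30 = 687 left.
October 1871 has 31 days: 687 − 31 = 656 left.
September 1871 has 30 days: 656 − 30 = 626 left.
August 1871 has 31 days: 626 − 31 = 595 left.
July 1871 has 31 days: 595 − 31 = 564 left.
June 1871 has 30 days: 564 − 30 = 534 left.
May 1871 has 31 days: 534 − 31 = 503 left.
April 1871 has 30 days: 503 − 30 = 473 left.
March 1871 has 31 days: 473 − 31 = 442 left.
February 1871 has 28 days (1871 is not a leap year): 442 − 28 = 414 left.
January 1871 has 31 days: 414 − 31 = 383 left.
December 1870 has 31 days: 383 − 31 = 352 left.
November 1870 has 30 days: 352 − 30 = 322 left.
October 1870 has 31 days: 322 − 31 = 291 left.
September 1870 has 30 days: 291 − 30 = 261 left.
August 1870 has 31 days: 261 − 31 = 230 left.
July 1870 has 31 days: 230 − 31 = 199 left.
June 1870 has 30 days: 199 − 30 = 169 left.
May 1870 has 31 days: 169 − 31 = 138 left.
April 1870 has 30 days: 138 − 30 = 108 left.
March 1870 has 31 days: 108 − 31 = 77 left.
February 1870 has 28 days (1870 is not a leap year): 77 − 28 = 49 left.
January 1870 has 31 days: 49 − 31 = 18 left.
December 1869 has 31 days; 31 − 18 = 13 → December 13, 1869.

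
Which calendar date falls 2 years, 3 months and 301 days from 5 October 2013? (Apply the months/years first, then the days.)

November 1, 2016

Counting forward 2 years, 3 months and 301 days from October 5, 2013: first the month/year part, then the days.
+2 years → 2015; month 10 + 3 = 13, which is month 1 of year 2016 → January 2016.
Day 5 is valid in January, giving January 5, 2016.
Now add 301 days from January 5, 2016.
January has 31 days, so 31 − 5 = 26 days remain after January 5, 2016; 301 − 26 = 275 left.
February 2016 has 29 days (2016 is a leap year): 275 − 29 = 246 left.
March 2016 has 31 days: 246 − 31 = 215 left.
April 2016 has 30 days: 215 − 30 = 185 left.
May 2016 has 31 days: 185 − 31 = 154 left.
June 2016 has 30 days: 154 − 30 = 124 left.
July 2016 has 31 days: 124 − 31 = 93 left.
August 2016 has 31 days: 93 − 31 = 62 left.
September 2016 has 30 days: 62 − 30 = 32 left.
October 2016 has 31 days: 32 − 31 = 1 left.
1 day into November 2016 → November 1, 2016.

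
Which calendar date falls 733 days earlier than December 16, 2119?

December 13, 2117

Going back 733 days from December 16, 2119.
Going back 16 days from December 16, 2119 reaches the end of the previous month; 733 − 16 = 717 left.
November 2119 has 30 days: 717 − 30 = 687 left.
October 2119 has 31 days: 687 − 31 = 656 left.
September 2119 has 30 days: 656 − 30 = 626 left.
August 2119 has 31 days: 626 − 31 = 595 left.
July 2119 has 31 days: 595 − 31 = 564 left.
June 2119 has 30 days: 564 − 30 = 534 left.
May 2119 has 31 days: 534 − 31 = 503 left.
April 2119 has 30 days: 503 − 30 = 473 left.
March 2119 has 31 days: 473 − 31 = 442 left.
February 2119 has 28 days (2119 is not a leap year): 442 − 28 = 414 left.
January 2119 has 31 days: 414 − 31 = 383 left.
December 2118 has 31 days: 383 − 31 = 352 left.
November 2118 has 30 days: 352 − 30 = 322 left.
October 2118 has 31 days: 322 − 31 = 291 left.
September 2118 has 30 days: 291 − 30 = 261 left.
August 2118 has 31 days: 261 − 31 = 230 left.
July 2118 has 31 days: 230 − 31 = 199 left.
June 2118 has 30 days: 199 − 30 = 169 left.
May 2118 has 31 days: 169 − 31 = 138 left.
April 2118 has 30 days: 138 − 30 = 108 left.
March 2118 has 31 days: 108 − 31 = 77 left.
February 2118 has 28 days (2118 is not a leap year): 77 − 28 = 49 left.
January 2118 has 31 days: 49 − 31 = 18 left.
December 2117 has 31 days; 31 − 18 = 13 → December 13, 2117.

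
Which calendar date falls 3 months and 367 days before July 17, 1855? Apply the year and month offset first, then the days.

April 15, 1854

Counting back 3 months and 367 days from July 17, 1855: first the month/year part, then the days.
month 7 − 3 = 4 → April 1855.
Day 17 is valid in April, giving April 17, 1855.
Now subtract 367 days from April 17, 1855.
Going back 17 days from April 17, 1855 reaches the end of the previous month; 367 − 17 = 350 left.
March 1855 has 31 days: 350 − 31 = 319 left.
February 1855 has 28 days (1855 is not a leap year): 319 − 28 = 291 left.
January 1855 has 31 days: 291 − 31 = 260 left.
December 1854 has 31 days: 260 − 31 = 229 left.
November 1854 has 30 days: 229 − 30 = 199 left.
October 1854 has 31 days: 199 − 31 = 168 left.
September 1854 has 30 days: 168 − 30 = 138 left.
August 1854 has 31 days: 138 − 31 = 107 left.
July 1854 has 31 days: 107 − 31 = 76 left.
June 1854 has 30 days: 76 − 30 = 46 left.
May 1854 has 31 days: 46 − 31 = 15 left.
April 1854 has 30 days; 30 − 15 = 15 → April 15, 1854.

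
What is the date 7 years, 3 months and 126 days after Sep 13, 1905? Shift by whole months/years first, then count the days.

Adding 7 years, 3 months and 126 days from September 13, 1905: first the month/year part, then the days.
+7 years → 1912; month 9 + 3 = 12 → December 1912.
Day 13 is valid in December, giving December 13, 1912.
Now add 126 days from December 13, 1912.
December has 31 days, so 31 − 13 = 18 days remain after December 13, 1912; 126 − 18 = 108 left.
January 1913 has 31 days: 108 − 31 = 77 left.
February 1913 has 28 days (1913 is not a leap year): 77 − 28 = 49 left.
March 1913 has 31 days: 49 − 31 = 18 left.
18 days into April 1913 → April 18, 1913.

April 18, 1913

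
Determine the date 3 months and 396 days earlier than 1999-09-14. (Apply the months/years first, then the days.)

May 14, 1998

Going back 3 months and 396 days from September 14, 1999: first the month/year part, then the days.
month 9 − 3 = 6 → June 1999.
Day 14 is valid in June, giving June 14, 1999.
Now subtract 396 days from June 14, 1999.
Going back 14 days from June 14, 1999 reaches the end of the previous month; 396 − 14 = 382 left.
May 1999 has 31 days: 382 − 31 = 351 left.
April 1999 has 30 days: 351 − 30 = 321 left.
March 1999 has 31 days: 321 − 31 = 290 left.
February 1999 has 28 days (1999 is not a leap year): 290 − 28 = 262 left.
January 1999 has 31 days: 262 − 31 = 231 left.
December 1998 has 31 days: 231 − 31 = 200 left.
November 1998 has 30 days: 200 − 30 = 170 left.
October 1998 has 31 days: 170 − 31 = 139 left.
September 1998 has 30 days: 139 − 30 = 109 left.
August 1998 has 31 days: 109 − 31 = 78 left.
July 1998 has 31 days: 78 − 31 = 47 left.
June 1998 has 30 days: 47 − 30 = 17 left.
May 1998 has 31 days; 31 − 17 = 14 → May 14, 1998.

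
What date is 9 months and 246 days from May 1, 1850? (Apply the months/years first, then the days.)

Counting forward 9 months and 246 days from May 1, 1850: first the month/year part, then the days.
month 5 + 9 = 14, which is month 2 of year 1851 → February 1851.
Day 1 is valid in February, giving February 1, 1851.
Now add 246 days from February 1, 1851.
February has 28 days, so 28 − 1 = 27 days remain after February 1, 1851; 246 − 27 = 219 left.
March 1851 has 31 days: 219 − 31 = 188 left.
April 1851 has 30 days: 188 − 30 = 158 left.
May 1851 has 31 days: 158 − 31 = 127 left.
June 1851 has 30 days: 127 − 30 = 97 left.
July 1851 has 31 days: 97 − 31 = 66 left.
August 1851 has 31 days: 66 − 31 = 35 left.
September 1851 has 30 days: 35 − 30 = 5 left.
5 days into October 1851 → October 5, 1851.

October 5, 1851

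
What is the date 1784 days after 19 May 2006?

April 7, 2011

Advancing 1784 days from May 19, 2006.
May has 31 days, so 31 − 19 = 12 days remain after May 19, 2006; 1784 − 12 = 1772 left.
June 2006 has 30 days: 1772 − 30 = 1742 left.
July 2006 has 31 days: 1742 − 31 = 1711 left.
August 2006 has 31 days: 1711 − 31 = 1680 left.
September 2006 has 30 days: 1680 − 30 = 1650 left.
October 2006 has 31 days: 1650 − 31 = 1619 left.
November 2006 has 30 days: 1619 − 30 = 1589 left.
December 2006 has 31 days: 1589 − 31 = 1558 left.
January 2007 has 31 days: 1558 − 31 = 1527 left.
February 2007 has 28 days (2007 is not a leap year): 1527 − 28 = 1499 left.
March 2007 has 31 days: 1499 − 31 = 1468 left.
April 2007 has 30 days: 1468 − 30 = 1438 left.
May 2007 has 31 days: 1438 − 31 = 1407 left.
June 2007 has 30 days: 1407 − 30 = 1377 left.
July 2007 has 31 days: 1377 − 31 = 1346 left.
August 2007 has 31 days: 1346 − 31 = 1315 left.
September 2007 has 30 days: 1315 − 30 = 1285 left.
October 2007 has 31 days: 1285 − 31 = 1254 left.
November 2007 has 30 days: 1254 − 30 = 1224 left.
December 2007 has 31 days: 1224 − 31 = 1193 left.
January 2008 has 31 days: 1193 − 31 = 1162 left.
February 2008 has 29 days (2008 is a leap year): 1162 − 29 = 1133 left.
March 2008 has 31 days: 1133 − 31 = 1102 left.
April 2008 has 30 days: 1102 − 30 = 1072 left.
May 2008 has 31 days: 1072 − 31 = 1041 left.
June 2008 has 30 days: 1041 − 30 = 1011 left.
July 2008 has 31 days: 1011 − 31 = 980 left.
August 2008 has 31 days: 980 − 31 = 949 left.
September 2008 has 30 days: 949 − 30 = 919 left.
October 2008 has 31 days: 919 − 31 = 888 left.
November 2008 has 30 days: 888 − 30 = 858 left.
December 2008 has 31 days: 858 − 31 = 827 left.
January 2009 has 31 days: 827 − 31 = 796 left.
February 2009 has 28 days (2009 is not a leap year): 796 − 28 = 768 left.
March 2009 has 31 days: 768 − 31 = 737 left.
April 2009 has 30 days: 737 − 30 = 707 left.
May 2009 has 31 days: 707 − 31 = 676 left.
June 2009 has 30 days: 676 − 30 = 646 left.
July 2009 has 31 days: 646 − 31 = 615 left.
August 2009 has 31 days: 615 − 31 = 584 left.
September 2009 has 30 days: 584 − 30 = 554 left.
October 2009 has 31 days: 554 − 31 = 523 left.
November 2009 has 30 days: 523 − 30 = 493 left.
December 2009 has 31 days: 493 − 31 = 462 left.
January 2010 has 31 days: 462 − 31 = 431 left.
February 2010 has 28 days (2010 is not a leap year): 431 − 28 = 403 left.
March 2010 has 31 days: 403 − 31 = 372 left.
April 2010 has 30 days: 372 − 30 = 342 left.
May 2010 has 31 days: 342 − 31 = 311 left.
June 2010 has 30 days: 311 − 30 = 281 left.
July 2010 has 31 days: 281 − 31 = 250 left.
August 2010 has 31 days: 250 − 31 = 219 left.
September 2010 has 30 days: 219 − 30 = 189 left.
October 2010 has 31 days: 189 − 31 = 158 left.
November 2010 has 30 days: 158 − 30 = 128 left.
December 2010 has 31 days: 128 − 31 = 97 left.
January 2011 has 31 days: 97 − 31 = 66 left.
February 2011 has 28 days (2011 is not a leap year): 66 − 28 = 38 left.
March 2011 has 31 days: 38 − 31 = 7 left.
7 days into April 2011 → April 7, 2011.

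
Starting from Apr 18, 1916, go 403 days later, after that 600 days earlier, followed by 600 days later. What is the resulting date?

May 26, 1917

Advancing 403 days from April 18, 1916:
April has 30 days, so 30 − 18 = 12 days remain after April 18, 1916; 403 − 12 = 391 left.
May 1916 has 31 days: 391 − 31 = 360 left.
June 1916 has 30 days: 360 − 30 = 330 left.
July 1916 has 31 days: 330 − 31 = 299 left.
August 1916 has 31 days: 299 − 31 = 268 left.
September 1916 has 30 days: 268 − 30 = 238 left.
October 1916 has 31 days: 238 − 31 = 207 left.
November 1916 has 30 days: 207 − 30 = 177 left.
December 1916 has 31 days: 177 − 31 = 146 left.
January 1917 has 31 days: 146 − 31 = 115 left.
February 1917 has 28 days (1917 is not a leap year): 115 − 28 = 87 left.
March 1917 has 31 days: 87 − 31 = 56 left.
April 1917 has 30 days: 56 − 30 = 26 left.
26 days into May 1917 → May 26, 1917.
Going back 600 days from May 26, 1917:
Going back 26 days from May 26, 1917 reaches the end of the previous month; 600 − 26 = 574 left.
April 1917 has 30 days: 574 − 30 = 544 left.
March 1917 has 31 days: 544 − 31 = 513 left.
February 1917 has 28 days (1917 is not a leap year): 513 − 28 = 485 left.
January 1917 has 31 days: 485 − 31 = 454 left.
December 1916 has 31 days: 454 − 31 = 423 left.
November 1916 has 30 days: 423 − 30 = 393 left.
October 1916 has 31 days: 393 − 31 = 362 left.
September 1916 has 30 days: 362 − 30 = 332 left.
August 1916 has 31 days: 332 − 31 = 301 left.
July 1916 has 31 days: 301 − 31 = 270 left.
June 1916 has 30 days: 270 − 30 = 240 left.
May 1916 has 31 days: 240 − 31 = 209 left.
April 1916 has 30 days: 209 − 30 = 179 left.
March 1916 has 31 days: 179 − 31 = 148 left.
February 1916 has 29 days (1916 is a leap year): 148 − 29 = 119 left.
January 1916 has 31 days: 119 − 31 = 88 left.
December 1915 has 31 days: 88 − 31 = 57 left.
November 1915 has 30 days: 57 − 30 = 27 left.
October 1915 has 31 days; 31 − 27 = 4 → October 4, 1915.
Counting forward 600 days from October 4, 1915:
October has 31 days, so 31 − 4 = 27 days remain after October 4, 1915; 600 − 27 = 573 left.
November 1915 has 30 days: 573 − 30 = 543 left.
December 1915 has 31 days: 543 − 31 = 512 left.
January 1916 has 31 days: 512 − 31 = 481 left.
February 1916 has 29 days (1916 is a leap year): 481 − 29 = 452 left.
March 1916 has 31 days: 452 − 31 = 421 left.
April 1916 has 30 days: 421 − 30 = 391 left.
May 1916 has 31 days: 391 − 31 = 360 left.
June 1916 has 30 days: 360 − 30 = 330 left.
July 1916 has 31 days: 330 − 31 = 299 left.
August 1916 has 31 days: 299 − 31 = 268 left.
September 1916 has 30 days: 268 − 30 = 238 left.
October 1916 has 31 days: 238 − 31 = 207 left.
November 1916 has 30 days: 207 − 30 = 177 left.
December 1916 has 31 days: 177 − 31 = 146 left.
January 1917 has 31 days: 146 − 31 = 115 left.
February 1917 has 28 days (1917 is not a leap year): 115 − 28 = 87 left.
March 1917 has 31 days: 87 − 31 = 56 left.
April 1917 has 30 days: 56 − 30 = 26 left.
26 days into May 1917 → May 26, 1917.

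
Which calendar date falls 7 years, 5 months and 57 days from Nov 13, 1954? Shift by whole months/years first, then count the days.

Counting forward 7 years, 5 months and 57 days from November 13, 1954: first the month/year part, then the days.
+7 years → 1961; month 11 + 5 = 16, which is month 4 of year 1962 → April 1962.
Day 13 is valid in April, giving April 13, 1962.
Now add 57 days from April 13, 1962.
April has 30 days, so 30 − 13 = 17 days remain after April 13, 1962; 57 − 17 = 40 left.
May 1962 has 31 days: 40 − 31 = 9 left.
9 days into June 1962 → June 9, 1962.

June 9, 1962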